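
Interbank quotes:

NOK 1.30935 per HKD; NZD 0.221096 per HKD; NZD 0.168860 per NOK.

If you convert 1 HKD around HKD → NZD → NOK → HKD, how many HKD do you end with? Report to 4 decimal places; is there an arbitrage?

1.0000 (no arbitrage)

Around HKD → NZD → NOK → HKD: 1 × 0.221096 ÷ 0.168860 ÷ 1.30935 = 0.999996
Product ≈ 1 (deviation 0.000%, within rounding noise).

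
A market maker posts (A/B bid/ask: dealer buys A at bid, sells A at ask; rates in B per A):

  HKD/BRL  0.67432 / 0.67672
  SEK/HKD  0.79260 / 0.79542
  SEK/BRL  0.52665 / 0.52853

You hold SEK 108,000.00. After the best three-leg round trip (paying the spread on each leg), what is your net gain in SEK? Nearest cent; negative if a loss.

Net profit: SEK 1,212.97

Best loop SEK → HKD → BRL → SEK:
SEK 108,000.00 × 0.79260 (sell SEK at bid) = HKD 85,600.80
HKD 85,600.80 × 0.67432 (sell HKD at bid) = BRL 57,722.33
BRL 57,722.33 ÷ 0.52853 (buy SEK at ask) = SEK 109,212.97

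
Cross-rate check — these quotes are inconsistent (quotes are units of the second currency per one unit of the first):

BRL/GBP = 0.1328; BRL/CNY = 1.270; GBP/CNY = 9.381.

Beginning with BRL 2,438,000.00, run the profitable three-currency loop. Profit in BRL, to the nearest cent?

Profit: BRL 47,365.19

Profitable loop is BRL → CNY → GBP → BRL:
BRL 2,438,000.00 × 1.270 = CNY 3,096,260.00
CNY 3,096,260.00 ÷ 9.381 = GBP 330,056.50
GBP 330,056.50 ÷ 0.1328 = BRL 2,485,365.19
Profit = BRL 2,485,365.19 − BRL 2,438,000.00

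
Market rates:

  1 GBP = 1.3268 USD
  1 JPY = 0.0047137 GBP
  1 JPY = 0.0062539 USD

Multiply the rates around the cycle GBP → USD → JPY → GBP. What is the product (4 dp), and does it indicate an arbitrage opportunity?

Around GBP → USD → JPY → GBP: 1 × 1.3268 ÷ 0.0062539 × 0.0047137 = 1.000038
Product ≈ 1 (deviation 0.004%, within rounding noise).

1.0000 (no arbitrage)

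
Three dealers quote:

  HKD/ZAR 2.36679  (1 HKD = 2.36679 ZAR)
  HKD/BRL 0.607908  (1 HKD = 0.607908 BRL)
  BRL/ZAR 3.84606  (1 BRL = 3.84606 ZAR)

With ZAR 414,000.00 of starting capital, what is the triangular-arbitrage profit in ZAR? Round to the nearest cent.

Profitable loop is ZAR → BRL → HKD → ZAR:
ZAR 414,000.00 ÷ 3.84606 = BRL 107,642.63
BRL 107,642.63 ÷ 0.607908 = HKD 177,070.59
HKD 177,070.59 × 2.36679 = ZAR 419,088.89
Profit = ZAR 419,088.89 − ZAR 414,000.00

Profit: ZAR 5,088.89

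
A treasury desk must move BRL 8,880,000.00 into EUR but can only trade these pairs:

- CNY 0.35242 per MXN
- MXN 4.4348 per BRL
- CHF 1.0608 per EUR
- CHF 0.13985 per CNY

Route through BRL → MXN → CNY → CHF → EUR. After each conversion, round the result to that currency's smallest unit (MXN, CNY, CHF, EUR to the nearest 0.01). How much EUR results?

EUR 1,829,685.77

BRL 8,880,000.00 × 4.4348 = MXN 39,381,024.00
MXN 39,381,024.00 × 0.35242 = CNY 13,878,660.48
CNY 13,878,660.48 × 0.13985 = CHF 1,940,930.67
CHF 1,940,930.67 ÷ 1.0608 = EUR 1,829,685.77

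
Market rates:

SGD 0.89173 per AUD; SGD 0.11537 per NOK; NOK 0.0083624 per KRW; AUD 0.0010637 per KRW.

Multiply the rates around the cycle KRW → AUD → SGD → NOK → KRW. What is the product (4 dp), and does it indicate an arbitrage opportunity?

0.9832 (arbitrage exists)

Around KRW → AUD → SGD → NOK → KRW: 1 × 0.0010637 × 0.89173 ÷ 0.11537 ÷ 0.0083624 = 0.983170
Product < 1; profitable direction is KRW → NOK → SGD → AUD → KRW.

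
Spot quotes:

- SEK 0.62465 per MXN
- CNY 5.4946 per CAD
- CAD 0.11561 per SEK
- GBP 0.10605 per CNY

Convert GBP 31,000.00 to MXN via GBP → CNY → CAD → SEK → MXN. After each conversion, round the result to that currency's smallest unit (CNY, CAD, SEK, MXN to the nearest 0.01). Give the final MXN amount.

GBP 31,000.00 ÷ 0.10605 = CNY 292,314.95
CNY 292,314.95 ÷ 5.4946 = CAD 53,200.41
CAD 53,200.41 ÷ 0.11561 = SEK 460,171.35
SEK 460,171.35 ÷ 0.62465 = MXN 736,686.70

MXN 736,686.70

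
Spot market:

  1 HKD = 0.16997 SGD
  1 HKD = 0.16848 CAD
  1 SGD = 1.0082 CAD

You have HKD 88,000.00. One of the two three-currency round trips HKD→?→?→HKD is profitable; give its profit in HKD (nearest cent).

Profit: HKD 1,506.23

Profitable loop is HKD → SGD → CAD → HKD:
HKD 88,000.00 × 0.16997 = SGD 14,957.36
SGD 14,957.36 × 1.0082 = CAD 15,080.01
CAD 15,080.01 ÷ 0.16848 = HKD 89,506.23
Profit = HKD 89,506.23 − HKD 88,000.00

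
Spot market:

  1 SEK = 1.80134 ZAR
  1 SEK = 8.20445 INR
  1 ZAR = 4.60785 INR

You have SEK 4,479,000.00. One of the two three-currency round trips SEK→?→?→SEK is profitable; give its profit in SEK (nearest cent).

Profit: SEK 52,329.21

Profitable loop is SEK → ZAR → INR → SEK:
SEK 4,479,000.00 × 1.80134 = ZAR 8,068,201.86
ZAR 8,068,201.86 × 4.60785 = INR 37,177,063.94
INR 37,177,063.94 ÷ 8.20445 = SEK 4,531,329.21
Profit = SEK 4,531,329.21 − SEK 4,479,000.00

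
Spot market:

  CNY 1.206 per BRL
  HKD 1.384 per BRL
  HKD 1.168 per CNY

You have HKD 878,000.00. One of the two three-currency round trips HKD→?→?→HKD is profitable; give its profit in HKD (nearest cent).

Profit: HKD 15,611.14

Profitable loop is HKD → BRL → CNY → HKD:
HKD 878,000.00 ÷ 1.384 = BRL 634,393.06
BRL 634,393.06 × 1.206 = CNY 765,078.03
CNY 765,078.03 × 1.168 = HKD 893,611.14
Profit = HKD 893,611.14 − HKD 878,000.00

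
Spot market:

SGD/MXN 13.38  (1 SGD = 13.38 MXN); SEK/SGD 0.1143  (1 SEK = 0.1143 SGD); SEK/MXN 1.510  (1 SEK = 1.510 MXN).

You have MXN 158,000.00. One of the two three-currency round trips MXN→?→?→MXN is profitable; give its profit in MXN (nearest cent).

Profit: MXN 2,023.03

Profitable loop is MXN → SEK → SGD → MXN:
MXN 158,000.00 ÷ 1.510 = SEK 104,635.76
SEK 104,635.76 × 0.1143 = SGD 11,959.87
SGD 11,959.87 × 13.38 = MXN 160,023.03
Profit = MXN 160,023.03 − MXN 158,000.00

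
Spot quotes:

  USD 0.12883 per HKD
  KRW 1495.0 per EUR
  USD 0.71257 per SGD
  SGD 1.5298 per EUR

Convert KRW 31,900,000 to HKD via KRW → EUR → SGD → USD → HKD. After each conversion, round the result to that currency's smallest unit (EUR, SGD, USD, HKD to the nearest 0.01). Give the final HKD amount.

HKD 180,548.79

KRW 31,900,000 ÷ 1495.0 = EUR 21,337.79
EUR 21,337.79 × 1.5298 = SGD 32,642.55
SGD 32,642.55 × 0.71257 = USD 23,260.10
USD 23,260.10 ÷ 0.12883 = HKD 180,548.79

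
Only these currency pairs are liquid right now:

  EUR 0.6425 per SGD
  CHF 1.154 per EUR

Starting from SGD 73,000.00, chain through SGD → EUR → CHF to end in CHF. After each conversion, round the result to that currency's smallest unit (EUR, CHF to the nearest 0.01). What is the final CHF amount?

SGD 73,000.00 × 0.6425 = EUR 46,902.50
EUR 46,902.50 × 1.154 = CHF 54,125.48

CHF 54,125.48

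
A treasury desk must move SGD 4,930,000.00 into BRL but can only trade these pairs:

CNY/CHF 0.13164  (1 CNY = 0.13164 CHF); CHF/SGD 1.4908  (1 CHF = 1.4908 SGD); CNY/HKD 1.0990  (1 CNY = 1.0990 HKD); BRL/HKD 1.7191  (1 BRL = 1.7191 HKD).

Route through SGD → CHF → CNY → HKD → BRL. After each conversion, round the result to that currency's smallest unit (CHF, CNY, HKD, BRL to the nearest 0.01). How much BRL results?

SGD 4,930,000.00 ÷ 1.4908 = CHF 3,306,949.29
CHF 3,306,949.29 ÷ 0.13164 = CNY 25,121,158.39
CNY 25,121,158.39 × 1.0990 = HKD 27,608,153.07
HKD 27,608,153.07 ÷ 1.7191 = BRL 16,059,655.09

BRL 16,059,655.09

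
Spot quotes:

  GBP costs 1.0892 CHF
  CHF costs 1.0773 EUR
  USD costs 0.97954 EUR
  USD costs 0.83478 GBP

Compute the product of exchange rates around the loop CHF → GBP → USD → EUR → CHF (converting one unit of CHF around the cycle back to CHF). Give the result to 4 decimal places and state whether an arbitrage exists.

Around CHF → GBP → USD → EUR → CHF: 1 ÷ 1.0892 ÷ 0.83478 × 0.97954 ÷ 1.0773 = 1.000013
Product ≈ 1 (deviation 0.001%, within rounding noise).

1.0000 (no arbitrage)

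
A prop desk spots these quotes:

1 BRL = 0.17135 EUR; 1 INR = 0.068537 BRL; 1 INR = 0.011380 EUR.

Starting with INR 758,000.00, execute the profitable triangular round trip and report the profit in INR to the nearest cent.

Profit: INR 24,233.02

Profitable loop is INR → BRL → EUR → INR:
INR 758,000.00 × 0.068537 = BRL 51,951.05
BRL 51,951.05 × 0.17135 = EUR 8,901.81
EUR 8,901.81 ÷ 0.011380 = INR 782,233.02
Profit = INR 782,233.02 − INR 758,000.00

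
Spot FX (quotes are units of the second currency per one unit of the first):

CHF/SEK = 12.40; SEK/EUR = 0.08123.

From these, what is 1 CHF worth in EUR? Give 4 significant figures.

CHF/EUR = 1.007

1 CHF × 12.40 = 12.4 SEK
12.4 SEK × 0.08123 = 1.00725 EUR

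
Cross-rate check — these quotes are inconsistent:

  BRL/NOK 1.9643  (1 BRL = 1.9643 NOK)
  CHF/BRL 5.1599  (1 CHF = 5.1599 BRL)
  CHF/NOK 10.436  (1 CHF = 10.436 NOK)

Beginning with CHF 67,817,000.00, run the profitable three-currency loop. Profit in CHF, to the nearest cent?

Profit: CHF 2,010,025.60

Profitable loop is CHF → NOK → BRL → CHF:
CHF 67,817,000.00 × 10.436 = NOK 707,738,212.00
NOK 707,738,212.00 ÷ 1.9643 = BRL 360,300,469.38
BRL 360,300,469.38 ÷ 5.1599 = CHF 69,827,025.60
Profit = CHF 69,827,025.60 − CHF 67,817,000.00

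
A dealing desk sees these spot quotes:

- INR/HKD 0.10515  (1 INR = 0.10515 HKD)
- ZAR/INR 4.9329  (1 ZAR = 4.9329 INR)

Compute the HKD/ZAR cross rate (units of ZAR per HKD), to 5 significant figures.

HKD/ZAR = 1.9279

1 HKD ÷ 0.10515 = 9.51022 INR
9.51022 INR ÷ 4.9329 = 1.92792 ZAR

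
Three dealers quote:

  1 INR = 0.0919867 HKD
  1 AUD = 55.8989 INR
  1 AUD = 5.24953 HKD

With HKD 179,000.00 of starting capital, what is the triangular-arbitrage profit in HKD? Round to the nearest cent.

Profit: HKD 3,744.85

Profitable loop is HKD → INR → AUD → HKD:
HKD 179,000.00 ÷ 0.0919867 = INR 1,945,933.49
INR 1,945,933.49 ÷ 55.8989 = AUD 34,811.66
AUD 34,811.66 × 5.24953 = HKD 182,744.85
Profit = HKD 182,744.85 − HKD 179,000.00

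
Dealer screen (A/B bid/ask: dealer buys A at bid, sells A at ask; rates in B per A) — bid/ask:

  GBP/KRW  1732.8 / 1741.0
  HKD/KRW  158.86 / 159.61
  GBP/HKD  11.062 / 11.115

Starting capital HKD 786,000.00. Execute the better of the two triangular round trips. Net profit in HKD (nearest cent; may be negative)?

Best loop HKD → KRW → GBP → HKD:
HKD 786,000.00 × 158.86 (sell HKD at bid) = KRW 124,863,960
KRW 124,863,960 ÷ 1741.0 (buy GBP at ask) = GBP 71,719.68
GBP 71,719.68 × 11.062 (sell GBP at bid) = HKD 793,363.08

Net profit: HKD 7,363.08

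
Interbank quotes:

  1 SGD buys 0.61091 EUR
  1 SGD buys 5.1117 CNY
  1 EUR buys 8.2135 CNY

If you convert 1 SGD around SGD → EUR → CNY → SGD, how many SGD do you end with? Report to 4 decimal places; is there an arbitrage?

Around SGD → EUR → CNY → SGD: 1 × 0.61091 × 8.2135 ÷ 5.1117 = 0.981613
Product < 1; profitable direction is SGD → CNY → EUR → SGD.

0.9816 (arbitrage exists)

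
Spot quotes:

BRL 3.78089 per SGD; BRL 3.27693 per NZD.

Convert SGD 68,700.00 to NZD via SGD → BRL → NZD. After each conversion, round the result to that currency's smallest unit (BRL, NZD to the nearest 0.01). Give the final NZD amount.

NZD 79,265.39

SGD 68,700.00 × 3.78089 = BRL 259,747.14
BRL 259,747.14 ÷ 3.27693 = NZD 79,265.39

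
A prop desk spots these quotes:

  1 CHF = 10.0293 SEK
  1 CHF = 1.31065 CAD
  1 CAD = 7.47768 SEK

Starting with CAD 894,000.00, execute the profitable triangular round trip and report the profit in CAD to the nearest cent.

Profitable loop is CAD → CHF → SEK → CAD:
CAD 894,000.00 ÷ 1.31065 = CHF 682,104.30
CHF 682,104.30 × 10.0293 = SEK 6,841,028.65
SEK 6,841,028.65 ÷ 7.47768 = CAD 914,859.78
Profit = CAD 914,859.78 − CAD 894,000.00

Profit: CAD 20,859.78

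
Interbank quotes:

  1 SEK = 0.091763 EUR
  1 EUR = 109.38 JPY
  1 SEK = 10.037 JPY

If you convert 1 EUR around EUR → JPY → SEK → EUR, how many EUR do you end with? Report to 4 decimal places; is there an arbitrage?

Around EUR → JPY → SEK → EUR: 1 × 109.38 ÷ 10.037 × 0.091763 = 1.000004
Product ≈ 1 (deviation 0.000%, within rounding noise).

1.0000 (no arbitrage)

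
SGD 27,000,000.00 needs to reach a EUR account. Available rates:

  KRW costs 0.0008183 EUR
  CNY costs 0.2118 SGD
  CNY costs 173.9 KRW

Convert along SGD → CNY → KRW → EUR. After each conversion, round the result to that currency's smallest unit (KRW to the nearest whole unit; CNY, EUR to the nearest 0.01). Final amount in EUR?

EUR 18,140,528.75

SGD 27,000,000.00 ÷ 0.2118 = CNY 127,478,753.54
CNY 127,478,753.54 × 173.9 = KRW 22,168,555,241
KRW 22,168,555,241 × 0.0008183 = EUR 18,140,528.75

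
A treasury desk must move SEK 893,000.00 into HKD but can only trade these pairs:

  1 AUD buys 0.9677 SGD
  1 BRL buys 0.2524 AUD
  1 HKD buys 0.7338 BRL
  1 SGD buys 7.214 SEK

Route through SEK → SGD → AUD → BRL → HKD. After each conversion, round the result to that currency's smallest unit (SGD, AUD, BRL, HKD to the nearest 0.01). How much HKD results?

HKD 690,665.11

SEK 893,000.00 ÷ 7.214 = SGD 123,787.08
SGD 123,787.08 ÷ 0.9677 = AUD 127,918.86
AUD 127,918.86 ÷ 0.2524 = BRL 506,810.06
BRL 506,810.06 ÷ 0.7338 = HKD 690,665.11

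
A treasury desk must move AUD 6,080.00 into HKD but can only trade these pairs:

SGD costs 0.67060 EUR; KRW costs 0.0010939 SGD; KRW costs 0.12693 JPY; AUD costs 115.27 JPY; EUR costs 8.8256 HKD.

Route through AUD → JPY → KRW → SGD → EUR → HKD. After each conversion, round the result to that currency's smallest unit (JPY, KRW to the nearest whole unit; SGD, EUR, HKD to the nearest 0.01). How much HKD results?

HKD 35,747.12

AUD 6,080.00 × 115.27 = JPY 700,842
JPY 700,842 ÷ 0.12693 = KRW 5,521,484
KRW 5,521,484 × 0.0010939 = SGD 6,039.95
SGD 6,039.95 × 0.67060 = EUR 4,050.39
EUR 4,050.39 × 8.8256 = HKD 35,747.12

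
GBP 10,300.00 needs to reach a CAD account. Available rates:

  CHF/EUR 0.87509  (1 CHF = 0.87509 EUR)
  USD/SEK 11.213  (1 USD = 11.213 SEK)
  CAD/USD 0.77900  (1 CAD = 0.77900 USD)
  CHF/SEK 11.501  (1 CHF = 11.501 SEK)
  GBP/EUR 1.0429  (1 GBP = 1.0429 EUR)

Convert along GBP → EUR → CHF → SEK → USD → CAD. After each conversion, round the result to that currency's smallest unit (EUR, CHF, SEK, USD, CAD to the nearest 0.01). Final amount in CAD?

CAD 16,162.31

GBP 10,300.00 × 1.0429 = EUR 10,741.87
EUR 10,741.87 ÷ 0.87509 = CHF 12,275.16
CHF 12,275.16 × 11.501 = SEK 141,176.62
SEK 141,176.62 ÷ 11.213 = USD 12,590.44
USD 12,590.44 ÷ 0.77900 = CAD 16,162.31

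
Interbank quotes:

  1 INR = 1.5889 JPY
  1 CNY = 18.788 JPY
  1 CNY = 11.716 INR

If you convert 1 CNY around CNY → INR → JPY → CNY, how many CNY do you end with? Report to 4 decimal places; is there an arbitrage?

0.9908 (arbitrage exists)

Around CNY → INR → JPY → CNY: 1 × 11.716 × 1.5889 ÷ 18.788 = 0.990821
Product < 1; profitable direction is CNY → JPY → INR → CNY.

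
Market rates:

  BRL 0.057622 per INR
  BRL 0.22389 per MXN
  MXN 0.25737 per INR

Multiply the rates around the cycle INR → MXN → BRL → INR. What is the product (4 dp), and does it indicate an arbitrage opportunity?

Around INR → MXN → BRL → INR: 1 × 0.25737 × 0.22389 ÷ 0.057622 = 1.000010
Product ≈ 1 (deviation 0.001%, within rounding noise).

1.0000 (no arbitrage)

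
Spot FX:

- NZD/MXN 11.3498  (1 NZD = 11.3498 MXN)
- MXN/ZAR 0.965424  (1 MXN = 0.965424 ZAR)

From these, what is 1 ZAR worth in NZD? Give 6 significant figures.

1 ZAR ÷ 0.965424 = 1.03581 MXN
1.03581 MXN ÷ 11.3498 = 0.0912628 NZD

ZAR/NZD = 0.0912628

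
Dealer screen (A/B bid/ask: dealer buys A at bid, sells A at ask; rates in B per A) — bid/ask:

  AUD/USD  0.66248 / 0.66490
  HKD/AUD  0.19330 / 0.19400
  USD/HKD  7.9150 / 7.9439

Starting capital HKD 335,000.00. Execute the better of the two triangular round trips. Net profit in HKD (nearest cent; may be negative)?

Best loop HKD → AUD → USD → HKD:
HKD 335,000.00 × 0.19330 (sell HKD at bid) = AUD 64,755.50
AUD 64,755.50 × 0.66248 (sell AUD at bid) = USD 42,899.22
USD 42,899.22 × 7.9150 (sell USD at bid) = HKD 339,547.36

Net profit: HKD 4,547.36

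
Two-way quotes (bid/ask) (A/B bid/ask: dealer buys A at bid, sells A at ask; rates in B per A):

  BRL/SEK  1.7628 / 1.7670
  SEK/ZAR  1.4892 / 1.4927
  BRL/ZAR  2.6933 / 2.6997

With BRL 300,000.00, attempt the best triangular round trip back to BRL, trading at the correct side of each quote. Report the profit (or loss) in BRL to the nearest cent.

Best loop BRL → ZAR → SEK → BRL:
BRL 300,000.00 × 2.6933 (sell BRL at bid) = ZAR 807,990.00
ZAR 807,990.00 ÷ 1.4927 (buy SEK at ask) = SEK 541,294.30
SEK 541,294.30 ÷ 1.7670 (buy BRL at ask) = BRL 306,335.20

Net profit: BRL 6,335.20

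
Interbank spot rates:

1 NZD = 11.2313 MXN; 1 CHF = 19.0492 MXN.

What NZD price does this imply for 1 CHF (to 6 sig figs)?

1 CHF × 19.0492 = 19.0492 MXN
19.0492 MXN ÷ 11.2313 = 1.69608 NZD

CHF/NZD = 1.69608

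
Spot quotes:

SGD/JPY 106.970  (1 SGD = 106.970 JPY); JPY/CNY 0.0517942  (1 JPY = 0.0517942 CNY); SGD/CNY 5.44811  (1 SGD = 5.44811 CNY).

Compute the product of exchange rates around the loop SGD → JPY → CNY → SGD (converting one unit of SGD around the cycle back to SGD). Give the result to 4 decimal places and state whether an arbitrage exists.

1.0169 (arbitrage exists)

Around SGD → JPY → CNY → SGD: 1 × 106.970 × 0.0517942 ÷ 5.44811 = 1.016945
Product > 1; profitable direction is SGD → JPY → CNY → SGD.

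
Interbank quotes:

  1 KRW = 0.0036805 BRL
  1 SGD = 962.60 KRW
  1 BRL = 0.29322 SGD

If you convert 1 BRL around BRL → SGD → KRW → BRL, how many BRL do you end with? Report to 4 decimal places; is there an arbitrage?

Around BRL → SGD → KRW → BRL: 1 × 0.29322 × 962.60 × 0.0036805 = 1.038834
Product > 1; profitable direction is BRL → SGD → KRW → BRL.

1.0388 (arbitrage exists)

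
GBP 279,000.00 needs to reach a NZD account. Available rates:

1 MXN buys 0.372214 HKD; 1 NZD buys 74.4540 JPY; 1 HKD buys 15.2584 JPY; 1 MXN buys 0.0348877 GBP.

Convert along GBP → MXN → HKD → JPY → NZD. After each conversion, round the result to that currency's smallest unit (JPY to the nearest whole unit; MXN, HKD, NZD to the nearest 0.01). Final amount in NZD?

GBP 279,000.00 ÷ 0.0348877 = MXN 7,997,087.80
MXN 7,997,087.80 × 0.372214 = HKD 2,976,628.04
HKD 2,976,628.04 × 15.2584 = JPY 45,418,581
JPY 45,418,581 ÷ 74.4540 = NZD 610,022.04

NZD 610,022.04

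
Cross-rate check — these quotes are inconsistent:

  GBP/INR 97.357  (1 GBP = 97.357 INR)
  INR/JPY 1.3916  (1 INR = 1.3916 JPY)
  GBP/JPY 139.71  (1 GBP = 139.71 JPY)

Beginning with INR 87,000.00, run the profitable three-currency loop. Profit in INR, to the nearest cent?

Profit: INR 2,715.02

Profitable loop is INR → GBP → JPY → INR:
INR 87,000.00 ÷ 97.357 = GBP 893.62
GBP 893.62 × 139.71 = JPY 124,847
JPY 124,847 ÷ 1.3916 = INR 89,715.02
Profit = INR 89,715.02 − INR 87,000.00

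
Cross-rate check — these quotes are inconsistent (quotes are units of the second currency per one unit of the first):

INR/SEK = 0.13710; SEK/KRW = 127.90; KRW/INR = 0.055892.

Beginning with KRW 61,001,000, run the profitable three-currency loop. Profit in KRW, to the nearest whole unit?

Profit: KRW 1,240,393

Profitable loop is KRW → SEK → INR → KRW:
KRW 61,001,000 ÷ 127.90 = SEK 476,942.92
SEK 476,942.92 ÷ 0.13710 = INR 3,478,795.95
INR 3,478,795.95 ÷ 0.055892 = KRW 62,241,393
Profit = KRW 62,241,393 − KRW 61,001,000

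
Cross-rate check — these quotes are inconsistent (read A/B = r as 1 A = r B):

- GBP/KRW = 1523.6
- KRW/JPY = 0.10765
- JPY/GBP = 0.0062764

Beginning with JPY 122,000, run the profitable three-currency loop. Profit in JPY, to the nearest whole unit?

Profitable loop is JPY → GBP → KRW → JPY:
JPY 122,000 × 0.0062764 = GBP 765.72
GBP 765.72 × 1523.6 = KRW 1,166,652
KRW 1,166,652 × 0.10765 = JPY 125,590
Profit = JPY 125,590 − JPY 122,000

Profit: JPY 3,590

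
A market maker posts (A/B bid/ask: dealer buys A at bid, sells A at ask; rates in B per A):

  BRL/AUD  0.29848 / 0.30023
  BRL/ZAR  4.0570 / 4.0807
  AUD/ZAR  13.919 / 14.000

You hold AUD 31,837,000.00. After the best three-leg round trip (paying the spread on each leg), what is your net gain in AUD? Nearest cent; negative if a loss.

Net profit: AUD 576,112.78

Best loop AUD → ZAR → BRL → AUD:
AUD 31,837,000.00 × 13.919 (sell AUD at bid) = ZAR 443,139,203.00
ZAR 443,139,203.00 ÷ 4.0807 (buy BRL at ask) = BRL 108,593,918.45
BRL 108,593,918.45 × 0.29848 (sell BRL at bid) = AUD 32,413,112.78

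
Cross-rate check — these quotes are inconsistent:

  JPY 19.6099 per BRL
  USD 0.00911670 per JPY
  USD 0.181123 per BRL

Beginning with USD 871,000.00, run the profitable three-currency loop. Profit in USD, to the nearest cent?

Profit: USD 11,426.85

Profitable loop is USD → JPY → BRL → USD:
USD 871,000.00 ÷ 0.00911670 = JPY 95,538,956
JPY 95,538,956 ÷ 19.6099 = BRL 4,871,975.68
BRL 4,871,975.68 × 0.181123 = USD 882,426.85
Profit = USD 882,426.85 − USD 871,000.00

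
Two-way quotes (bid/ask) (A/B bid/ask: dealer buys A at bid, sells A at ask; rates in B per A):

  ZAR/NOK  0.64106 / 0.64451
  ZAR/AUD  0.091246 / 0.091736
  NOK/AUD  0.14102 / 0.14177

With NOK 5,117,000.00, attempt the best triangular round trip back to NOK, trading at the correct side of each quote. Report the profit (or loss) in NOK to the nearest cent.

Net result: NOK -7,066.45 (no profitable arbitrage after spreads)

Best loop NOK → ZAR → AUD → NOK:
NOK 5,117,000.00 ÷ 0.64451 (buy ZAR at ask) = ZAR 7,939,364.79
ZAR 7,939,364.79 × 0.091246 (sell ZAR at bid) = AUD 724,435.28
AUD 724,435.28 ÷ 0.14177 (buy NOK at ask) = NOK 5,109,933.55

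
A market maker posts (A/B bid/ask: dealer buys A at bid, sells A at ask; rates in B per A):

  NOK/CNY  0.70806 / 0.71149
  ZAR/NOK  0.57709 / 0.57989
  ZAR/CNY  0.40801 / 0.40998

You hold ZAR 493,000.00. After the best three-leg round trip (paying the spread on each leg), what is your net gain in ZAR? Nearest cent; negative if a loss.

Best loop ZAR → NOK → CNY → ZAR:
ZAR 493,000.00 × 0.57709 (sell ZAR at bid) = NOK 284,505.37
NOK 284,505.37 × 0.70806 (sell NOK at bid) = CNY 201,446.87
CNY 201,446.87 ÷ 0.40998 (buy ZAR at ask) = ZAR 491,357.80

Net result: ZAR -1,642.20 (no profitable arbitrage after spreads)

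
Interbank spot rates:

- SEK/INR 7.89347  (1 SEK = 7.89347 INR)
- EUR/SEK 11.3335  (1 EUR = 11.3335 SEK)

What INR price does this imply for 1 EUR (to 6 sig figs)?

EUR/INR = 89.4606

1 EUR × 11.3335 = 11.3335 SEK
11.3335 SEK × 7.89347 = 89.4606 INR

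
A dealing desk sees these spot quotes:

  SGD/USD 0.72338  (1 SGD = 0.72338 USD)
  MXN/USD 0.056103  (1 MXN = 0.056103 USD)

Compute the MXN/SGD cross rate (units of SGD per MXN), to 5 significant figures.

1 MXN × 0.056103 = 0.056103 USD
0.056103 USD ÷ 0.72338 = 0.0775567 SGD

MXN/SGD = 0.077557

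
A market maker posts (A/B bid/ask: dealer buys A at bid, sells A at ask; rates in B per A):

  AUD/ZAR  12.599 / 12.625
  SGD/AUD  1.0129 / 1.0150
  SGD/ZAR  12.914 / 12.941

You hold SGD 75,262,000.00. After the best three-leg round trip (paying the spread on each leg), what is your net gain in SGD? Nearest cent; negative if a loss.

Net profit: SGD 585,122.31

Best loop SGD → ZAR → AUD → SGD:
SGD 75,262,000.00 × 12.914 (sell SGD at bid) = ZAR 971,933,468.00
ZAR 971,933,468.00 ÷ 12.625 (buy AUD at ask) = AUD 76,984,829.15
AUD 76,984,829.15 ÷ 1.0150 (buy SGD at ask) = SGD 75,847,122.31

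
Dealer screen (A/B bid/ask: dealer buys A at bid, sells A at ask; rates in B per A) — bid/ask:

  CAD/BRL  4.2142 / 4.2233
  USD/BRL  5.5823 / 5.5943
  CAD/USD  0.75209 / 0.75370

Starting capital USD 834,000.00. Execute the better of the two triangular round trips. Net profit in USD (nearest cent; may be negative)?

Best loop USD → CAD → BRL → USD:
USD 834,000.00 ÷ 0.75370 (buy CAD at ask) = CAD 1,106,541.06
CAD 1,106,541.06 × 4.2142 (sell CAD at bid) = BRL 4,663,185.35
BRL 4,663,185.35 ÷ 5.5943 (buy USD at ask) = USD 833,560.12

Net result: USD -439.88 (no profitable arbitrage after spreads)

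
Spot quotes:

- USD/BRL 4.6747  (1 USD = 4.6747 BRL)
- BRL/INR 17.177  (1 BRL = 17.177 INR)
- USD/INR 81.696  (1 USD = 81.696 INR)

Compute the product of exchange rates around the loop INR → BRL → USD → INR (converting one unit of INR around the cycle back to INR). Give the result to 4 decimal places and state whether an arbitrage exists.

1.0174 (arbitrage exists)

Around INR → BRL → USD → INR: 1 ÷ 17.177 ÷ 4.6747 × 81.696 = 1.017419
Product > 1; profitable direction is INR → BRL → USD → INR.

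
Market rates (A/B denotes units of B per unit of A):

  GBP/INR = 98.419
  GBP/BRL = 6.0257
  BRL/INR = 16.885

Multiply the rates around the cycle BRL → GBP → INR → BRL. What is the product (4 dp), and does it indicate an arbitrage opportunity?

0.9673 (arbitrage exists)

Around BRL → GBP → INR → BRL: 1 ÷ 6.0257 × 98.419 ÷ 16.885 = 0.967320
Product < 1; profitable direction is BRL → INR → GBP → BRL.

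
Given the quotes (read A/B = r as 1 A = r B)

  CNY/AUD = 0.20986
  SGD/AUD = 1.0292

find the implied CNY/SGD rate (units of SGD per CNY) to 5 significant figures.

1 CNY × 0.20986 = 0.20986 AUD
0.20986 AUD ÷ 1.0292 = 0.203906 SGD

CNY/SGD = 0.20391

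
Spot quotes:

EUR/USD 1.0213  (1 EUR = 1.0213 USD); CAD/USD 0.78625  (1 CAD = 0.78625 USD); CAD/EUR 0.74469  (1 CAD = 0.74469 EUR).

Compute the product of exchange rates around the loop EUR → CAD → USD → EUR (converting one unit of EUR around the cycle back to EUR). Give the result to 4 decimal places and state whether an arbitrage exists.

1.0338 (arbitrage exists)

Around EUR → CAD → USD → EUR: 1 ÷ 0.74469 × 0.78625 ÷ 1.0213 = 1.033789
Product > 1; profitable direction is EUR → CAD → USD → EUR.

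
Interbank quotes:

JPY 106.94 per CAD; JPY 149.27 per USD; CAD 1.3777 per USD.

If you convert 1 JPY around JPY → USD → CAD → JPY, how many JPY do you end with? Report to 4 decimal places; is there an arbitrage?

0.9870 (arbitrage exists)

Around JPY → USD → CAD → JPY: 1 ÷ 149.27 × 1.3777 × 106.94 = 0.987012
Product < 1; profitable direction is JPY → CAD → USD → JPY.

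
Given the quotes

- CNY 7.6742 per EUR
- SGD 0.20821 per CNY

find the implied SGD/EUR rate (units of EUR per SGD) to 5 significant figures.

SGD/EUR = 0.62584

1 SGD ÷ 0.20821 = 4.80284 CNY
4.80284 CNY ÷ 7.6742 = 0.625843 EUR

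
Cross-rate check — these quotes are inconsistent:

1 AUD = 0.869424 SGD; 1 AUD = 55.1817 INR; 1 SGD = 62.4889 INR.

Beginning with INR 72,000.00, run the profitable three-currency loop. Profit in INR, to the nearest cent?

Profitable loop is INR → SGD → AUD → INR:
INR 72,000.00 ÷ 62.4889 = SGD 1,152.20
SGD 1,152.20 ÷ 0.869424 = AUD 1,325.25
AUD 1,325.25 × 55.1817 = INR 73,129.58
Profit = INR 73,129.58 − INR 72,000.00

Profit: INR 1,129.58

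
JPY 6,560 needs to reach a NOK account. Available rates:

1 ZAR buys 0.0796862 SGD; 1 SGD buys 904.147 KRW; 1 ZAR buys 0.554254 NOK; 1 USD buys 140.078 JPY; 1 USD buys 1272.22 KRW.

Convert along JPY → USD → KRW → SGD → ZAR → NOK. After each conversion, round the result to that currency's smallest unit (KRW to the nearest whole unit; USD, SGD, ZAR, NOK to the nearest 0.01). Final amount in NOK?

JPY 6,560 ÷ 140.078 = USD 46.83
USD 46.83 × 1272.22 = KRW 59,578
KRW 59,578 ÷ 904.147 = SGD 65.89
SGD 65.89 ÷ 0.0796862 = ZAR 826.87
ZAR 826.87 × 0.554254 = NOK 458.30

NOK 458.30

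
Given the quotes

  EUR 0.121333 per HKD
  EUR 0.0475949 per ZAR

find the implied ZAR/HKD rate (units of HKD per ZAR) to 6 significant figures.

ZAR/HKD = 0.392267

1 ZAR × 0.0475949 = 0.0475949 EUR
0.0475949 EUR ÷ 0.121333 = 0.392267 HKD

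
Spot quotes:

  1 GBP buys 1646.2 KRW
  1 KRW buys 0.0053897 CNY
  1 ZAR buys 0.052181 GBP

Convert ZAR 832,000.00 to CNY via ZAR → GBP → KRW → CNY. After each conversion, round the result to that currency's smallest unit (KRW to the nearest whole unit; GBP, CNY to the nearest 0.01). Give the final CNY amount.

CNY 385,197.00

ZAR 832,000.00 × 0.052181 = GBP 43,414.59
GBP 43,414.59 × 1646.2 = KRW 71,469,098
KRW 71,469,098 × 0.0053897 = CNY 385,197.00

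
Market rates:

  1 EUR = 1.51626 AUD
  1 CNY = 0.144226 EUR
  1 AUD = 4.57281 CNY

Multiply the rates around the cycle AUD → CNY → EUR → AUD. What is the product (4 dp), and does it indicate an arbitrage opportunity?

Around AUD → CNY → EUR → AUD: 1 × 4.57281 × 0.144226 × 1.51626 = 1.000001
Product ≈ 1 (deviation 0.000%, within rounding noise).

1.0000 (no arbitrage)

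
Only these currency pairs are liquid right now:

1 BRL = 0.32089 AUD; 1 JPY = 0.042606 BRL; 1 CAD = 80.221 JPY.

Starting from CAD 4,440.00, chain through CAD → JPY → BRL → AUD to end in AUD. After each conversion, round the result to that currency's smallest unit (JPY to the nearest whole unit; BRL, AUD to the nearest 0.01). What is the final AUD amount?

AUD 4,869.65

CAD 4,440.00 × 80.221 = JPY 356,181
JPY 356,181 × 0.042606 = BRL 15,175.45
BRL 15,175.45 × 0.32089 = AUD 4,869.65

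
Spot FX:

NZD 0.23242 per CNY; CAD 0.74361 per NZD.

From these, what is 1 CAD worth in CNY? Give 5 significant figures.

1 CAD ÷ 0.74361 = 1.34479 NZD
1.34479 NZD ÷ 0.23242 = 5.78604 CNY

CAD/CNY = 5.7860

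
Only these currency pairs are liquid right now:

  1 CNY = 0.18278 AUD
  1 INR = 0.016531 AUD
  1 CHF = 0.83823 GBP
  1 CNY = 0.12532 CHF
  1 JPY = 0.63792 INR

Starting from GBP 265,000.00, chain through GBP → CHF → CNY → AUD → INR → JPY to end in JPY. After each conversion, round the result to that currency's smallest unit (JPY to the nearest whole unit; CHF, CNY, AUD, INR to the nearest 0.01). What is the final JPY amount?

JPY 43,724,578

GBP 265,000.00 ÷ 0.83823 = CHF 316,142.35
CHF 316,142.35 ÷ 0.12532 = CNY 2,522,680.74
CNY 2,522,680.74 × 0.18278 = AUD 461,095.59
AUD 461,095.59 ÷ 0.016531 = INR 27,892,782.65
INR 27,892,782.65 ÷ 0.63792 = JPY 43,724,578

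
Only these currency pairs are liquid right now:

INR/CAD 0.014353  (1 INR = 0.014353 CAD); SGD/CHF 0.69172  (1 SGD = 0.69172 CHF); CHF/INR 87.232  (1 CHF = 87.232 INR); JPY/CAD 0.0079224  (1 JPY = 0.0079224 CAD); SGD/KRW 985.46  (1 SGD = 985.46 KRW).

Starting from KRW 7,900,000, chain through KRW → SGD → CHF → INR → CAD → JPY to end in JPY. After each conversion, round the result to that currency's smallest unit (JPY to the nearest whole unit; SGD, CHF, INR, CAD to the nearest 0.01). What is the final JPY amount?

KRW 7,900,000 ÷ 985.46 = SGD 8,016.56
SGD 8,016.56 × 0.69172 = CHF 5,545.21
CHF 5,545.21 × 87.232 = INR 483,719.76
INR 483,719.76 × 0.014353 = CAD 6,942.83
CAD 6,942.83 ÷ 0.0079224 = JPY 876,354

JPY 876,354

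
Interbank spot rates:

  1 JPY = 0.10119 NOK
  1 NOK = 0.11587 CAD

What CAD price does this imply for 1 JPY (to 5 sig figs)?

1 JPY × 0.10119 = 0.10119 NOK
0.10119 NOK × 0.11587 = 0.0117249 CAD

JPY/CAD = 0.011725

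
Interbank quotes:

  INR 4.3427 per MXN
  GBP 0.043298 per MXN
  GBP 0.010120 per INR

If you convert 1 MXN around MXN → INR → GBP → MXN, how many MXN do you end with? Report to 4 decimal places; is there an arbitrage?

Around MXN → INR → GBP → MXN: 1 × 4.3427 × 0.010120 ÷ 0.043298 = 1.015015
Product > 1; profitable direction is MXN → INR → GBP → MXN.

1.0150 (arbitrage exists)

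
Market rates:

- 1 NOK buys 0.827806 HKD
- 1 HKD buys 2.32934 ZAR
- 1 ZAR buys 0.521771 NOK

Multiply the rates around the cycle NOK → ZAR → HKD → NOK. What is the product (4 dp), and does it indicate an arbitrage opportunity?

0.9939 (arbitrage exists)

Around NOK → ZAR → HKD → NOK: 1 ÷ 0.521771 ÷ 2.32934 ÷ 0.827806 = 0.993936
Product < 1; profitable direction is NOK → HKD → ZAR → NOK.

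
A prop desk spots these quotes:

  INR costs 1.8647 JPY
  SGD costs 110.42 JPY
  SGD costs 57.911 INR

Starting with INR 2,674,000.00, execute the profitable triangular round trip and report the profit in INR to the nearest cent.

Profit: INR 60,255.60

Profitable loop is INR → SGD → JPY → INR:
INR 2,674,000.00 ÷ 57.911 = SGD 46,174.30
SGD 46,174.30 × 110.42 = JPY 5,098,566
JPY 5,098,566 ÷ 1.8647 = INR 2,734,255.60
Profit = INR 2,734,255.60 − INR 2,674,000.00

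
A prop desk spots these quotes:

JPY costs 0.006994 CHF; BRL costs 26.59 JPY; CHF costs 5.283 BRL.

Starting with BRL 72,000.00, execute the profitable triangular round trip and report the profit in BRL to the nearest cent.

Profit: BRL 1,283.79

Profitable loop is BRL → CHF → JPY → BRL:
BRL 72,000.00 ÷ 5.283 = CHF 13,628.62
CHF 13,628.62 ÷ 0.006994 = JPY 1,948,616
JPY 1,948,616 ÷ 26.59 = BRL 73,283.79
Profit = BRL 73,283.79 − BRL 72,000.00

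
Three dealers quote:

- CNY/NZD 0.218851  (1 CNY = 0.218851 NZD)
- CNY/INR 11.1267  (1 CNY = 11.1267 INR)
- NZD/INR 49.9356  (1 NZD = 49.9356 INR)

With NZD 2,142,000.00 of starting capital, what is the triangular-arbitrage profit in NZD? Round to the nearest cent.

Profit: NZD 38,856.24

Profitable loop is NZD → CNY → INR → NZD:
NZD 2,142,000.00 ÷ 0.218851 = CNY 9,787,480.98
CNY 9,787,480.98 × 11.1267 = INR 108,902,364.62
INR 108,902,364.62 ÷ 49.9356 = NZD 2,180,856.24
Profit = NZD 2,180,856.24 − NZD 2,142,000.00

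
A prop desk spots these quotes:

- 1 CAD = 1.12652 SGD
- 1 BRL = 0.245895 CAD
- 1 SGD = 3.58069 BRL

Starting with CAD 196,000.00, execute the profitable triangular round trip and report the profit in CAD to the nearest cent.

Profit: CAD 1,606.28

Profitable loop is CAD → BRL → SGD → CAD:
CAD 196,000.00 ÷ 0.245895 = BRL 797,088.19
BRL 797,088.19 ÷ 3.58069 = SGD 222,607.43
SGD 222,607.43 ÷ 1.12652 = CAD 197,606.28
Profit = CAD 197,606.28 − CAD 196,000.00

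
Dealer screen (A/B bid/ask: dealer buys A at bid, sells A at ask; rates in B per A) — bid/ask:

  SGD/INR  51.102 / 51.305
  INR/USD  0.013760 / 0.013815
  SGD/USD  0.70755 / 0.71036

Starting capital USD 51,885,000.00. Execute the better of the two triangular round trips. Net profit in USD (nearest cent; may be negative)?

Net result: USD -89,935.86 (no profitable arbitrage after spreads)

Best loop USD → INR → SGD → USD:
USD 51,885,000.00 ÷ 0.013815 (buy INR at ask) = INR 3,755,700,325.73
INR 3,755,700,325.73 ÷ 51.305 (buy SGD at ask) = SGD 73,203,397.83
SGD 73,203,397.83 × 0.70755 (sell SGD at bid) = USD 51,795,064.14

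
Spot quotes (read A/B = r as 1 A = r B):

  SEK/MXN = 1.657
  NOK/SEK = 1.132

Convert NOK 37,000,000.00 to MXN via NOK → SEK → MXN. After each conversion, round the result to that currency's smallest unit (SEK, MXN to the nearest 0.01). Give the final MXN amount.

MXN 69,401,788.00

NOK 37,000,000.00 × 1.132 = SEK 41,884,000.00
SEK 41,884,000.00 × 1.657 = MXN 69,401,788.00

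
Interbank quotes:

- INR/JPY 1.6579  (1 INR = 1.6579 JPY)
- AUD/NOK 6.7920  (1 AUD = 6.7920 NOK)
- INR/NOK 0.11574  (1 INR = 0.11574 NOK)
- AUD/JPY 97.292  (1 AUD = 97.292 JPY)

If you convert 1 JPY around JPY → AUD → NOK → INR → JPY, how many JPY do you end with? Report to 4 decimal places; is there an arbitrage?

Around JPY → AUD → NOK → INR → JPY: 1 ÷ 97.292 × 6.7920 ÷ 0.11574 × 1.6579 = 0.999989
Product ≈ 1 (deviation 0.001%, within rounding noise).

1.0000 (no arbitrage)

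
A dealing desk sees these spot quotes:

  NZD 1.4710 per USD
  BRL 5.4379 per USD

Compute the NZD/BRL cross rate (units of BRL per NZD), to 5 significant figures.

NZD/BRL = 3.6967

1 NZD ÷ 1.4710 = 0.67981 USD
0.67981 USD × 5.4379 = 3.69674 BRL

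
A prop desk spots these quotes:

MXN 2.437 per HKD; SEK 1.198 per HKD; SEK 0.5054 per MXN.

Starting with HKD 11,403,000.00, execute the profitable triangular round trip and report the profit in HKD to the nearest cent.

Profit: HKD 320,386.23

Profitable loop is HKD → MXN → SEK → HKD:
HKD 11,403,000.00 × 2.437 = MXN 27,789,111.00
MXN 27,789,111.00 × 0.5054 = SEK 14,044,616.70
SEK 14,044,616.70 ÷ 1.198 = HKD 11,723,386.23
Profit = HKD 11,723,386.23 − HKD 11,403,000.00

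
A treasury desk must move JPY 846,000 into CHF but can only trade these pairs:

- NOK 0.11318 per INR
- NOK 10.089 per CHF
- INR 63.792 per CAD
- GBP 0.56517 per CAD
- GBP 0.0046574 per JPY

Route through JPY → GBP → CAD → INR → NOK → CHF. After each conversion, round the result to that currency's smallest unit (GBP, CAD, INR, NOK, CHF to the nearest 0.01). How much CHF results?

CHF 4,989.11

JPY 846,000 × 0.0046574 = GBP 3,940.16
GBP 3,940.16 ÷ 0.56517 = CAD 6,971.64
CAD 6,971.64 × 63.792 = INR 444,734.86
INR 444,734.86 × 0.11318 = NOK 50,335.09
NOK 50,335.09 ÷ 10.089 = CHF 4,989.11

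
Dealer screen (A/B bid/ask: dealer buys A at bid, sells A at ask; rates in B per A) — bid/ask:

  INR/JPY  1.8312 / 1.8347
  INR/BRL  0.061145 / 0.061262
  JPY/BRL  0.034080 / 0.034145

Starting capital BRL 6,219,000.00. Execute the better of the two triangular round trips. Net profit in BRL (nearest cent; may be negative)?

Best loop BRL → INR → JPY → BRL:
BRL 6,219,000.00 ÷ 0.061262 (buy INR at ask) = INR 101,514,805.26
INR 101,514,805.26 × 1.8312 (sell INR at bid) = JPY 185,893,911
JPY 185,893,911 × 0.034080 (sell JPY at bid) = BRL 6,335,264.50

Net profit: BRL 116,264.50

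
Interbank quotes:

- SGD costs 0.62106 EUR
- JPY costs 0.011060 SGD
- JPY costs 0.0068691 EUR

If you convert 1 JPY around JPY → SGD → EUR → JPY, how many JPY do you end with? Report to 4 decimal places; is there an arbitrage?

1.0000 (no arbitrage)

Around JPY → SGD → EUR → JPY: 1 × 0.011060 × 0.62106 ÷ 0.0068691 = 0.999974
Product ≈ 1 (deviation 0.003%, within rounding noise).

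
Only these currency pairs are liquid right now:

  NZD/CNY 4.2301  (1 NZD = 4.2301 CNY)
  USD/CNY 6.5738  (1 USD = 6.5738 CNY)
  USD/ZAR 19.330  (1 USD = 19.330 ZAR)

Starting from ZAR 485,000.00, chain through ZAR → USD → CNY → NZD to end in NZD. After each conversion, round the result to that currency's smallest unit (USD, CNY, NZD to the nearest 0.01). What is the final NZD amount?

ZAR 485,000.00 ÷ 19.330 = USD 25,090.53
USD 25,090.53 × 6.5738 = CNY 164,940.13
CNY 164,940.13 ÷ 4.2301 = NZD 38,992.02

NZD 38,992.02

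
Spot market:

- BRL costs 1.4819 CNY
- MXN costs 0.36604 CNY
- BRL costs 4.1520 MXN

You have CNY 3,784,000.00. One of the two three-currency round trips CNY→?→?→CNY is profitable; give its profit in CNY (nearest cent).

Profit: CNY 96,771.94

Profitable loop is CNY → BRL → MXN → CNY:
CNY 3,784,000.00 ÷ 1.4819 = BRL 2,553,478.64
BRL 2,553,478.64 × 4.1520 = MXN 10,602,043.32
MXN 10,602,043.32 × 0.36604 = CNY 3,880,771.94
Profit = CNY 3,880,771.94 − CNY 3,784,000.00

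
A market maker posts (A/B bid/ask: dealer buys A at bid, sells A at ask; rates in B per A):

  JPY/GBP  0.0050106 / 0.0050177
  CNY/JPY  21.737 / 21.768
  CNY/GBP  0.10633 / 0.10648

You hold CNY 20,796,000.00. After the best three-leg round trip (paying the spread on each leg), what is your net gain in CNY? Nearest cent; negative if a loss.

Best loop CNY → JPY → GBP → CNY:
CNY 20,796,000.00 × 21.737 (sell CNY at bid) = JPY 452,042,652
JPY 452,042,652 × 0.0050106 (sell JPY at bid) = GBP 2,265,004.91
GBP 2,265,004.91 ÷ 0.10648 (buy CNY at ask) = CNY 21,271,646.43

Net profit: CNY 475,646.43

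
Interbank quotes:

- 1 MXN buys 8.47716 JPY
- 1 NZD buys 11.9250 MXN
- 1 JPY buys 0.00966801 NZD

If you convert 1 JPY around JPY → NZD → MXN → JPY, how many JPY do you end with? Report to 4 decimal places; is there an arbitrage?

0.9773 (arbitrage exists)

Around JPY → NZD → MXN → JPY: 1 × 0.00966801 × 11.9250 × 8.47716 = 0.977340
Product < 1; profitable direction is JPY → MXN → NZD → JPY.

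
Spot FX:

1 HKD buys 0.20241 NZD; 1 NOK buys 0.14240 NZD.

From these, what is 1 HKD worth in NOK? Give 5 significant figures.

HKD/NOK = 1.4214

1 HKD × 0.20241 = 0.20241 NZD
0.20241 NZD ÷ 0.14240 = 1.42142 NOK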